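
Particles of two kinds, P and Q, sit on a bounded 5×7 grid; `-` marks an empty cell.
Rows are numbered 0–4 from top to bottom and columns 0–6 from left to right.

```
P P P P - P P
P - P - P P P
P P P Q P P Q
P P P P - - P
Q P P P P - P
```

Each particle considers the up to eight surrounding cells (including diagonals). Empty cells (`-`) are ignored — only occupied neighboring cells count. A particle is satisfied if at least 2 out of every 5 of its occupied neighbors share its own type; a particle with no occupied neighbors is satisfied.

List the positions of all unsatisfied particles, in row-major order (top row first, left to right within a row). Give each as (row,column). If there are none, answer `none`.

(0,0)P 2/2 satisfied
(0,1)P 4/4 satisfied
(0,2)P 3/3 satisfied
(0,3)P 3/3 satisfied
(0,5)P 4/4 satisfied
(0,6)P 3/3 satisfied
(1,0)P 4/4 satisfied
(1,2)P 5/6 satisfied
(1,4)P 5/6 satisfied
(1,5)P 6/7 satisfied
(1,6)P 4/5 satisfied
(2,0)P 4/4 satisfied
(2,1)P 7/7 satisfied
(2,2)P 5/6 satisfied
(2,3)Q 0/6 not
(2,4)P 4/5 satisfied
(2,5)P 5/6 satisfied
(2,6)Q 0/4 not
(3,0)P 4/5 satisfied
(3,1)P 7/8 satisfied
(3,2)P 7/8 satisfied
(3,3)P 6/7 satisfied
(3,6)P 2/3 satisfied
(4,0)Q 0/3 not
(4,1)P 4/5 satisfied
(4,2)P 5/5 satisfied
(4,3)P 4/4 satisfied
(4,4)P 2/2 satisfied
(4,6)P 1/1 satisfied

(2,3), (2,6), (4,0)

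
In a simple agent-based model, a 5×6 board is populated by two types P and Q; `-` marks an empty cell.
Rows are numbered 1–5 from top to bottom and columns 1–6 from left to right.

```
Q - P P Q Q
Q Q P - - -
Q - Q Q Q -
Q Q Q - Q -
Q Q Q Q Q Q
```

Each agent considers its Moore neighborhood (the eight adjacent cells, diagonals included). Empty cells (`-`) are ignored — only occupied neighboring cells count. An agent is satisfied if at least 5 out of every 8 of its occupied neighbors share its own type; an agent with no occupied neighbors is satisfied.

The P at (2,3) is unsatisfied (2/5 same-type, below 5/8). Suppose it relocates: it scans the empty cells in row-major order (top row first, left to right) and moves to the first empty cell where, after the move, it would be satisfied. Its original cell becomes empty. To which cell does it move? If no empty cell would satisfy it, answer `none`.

none

Vacating (2,3). Empty cells in order:
  (1,2): 1/4 same-type → still unsatisfied.
  (2,4): 2/6 same-type → still unsatisfied.
  (2,5): 1/5 same-type → still unsatisfied.
  (2,6): 0/3 same-type → still unsatisfied.
  (3,2): 0/7 same-type → still unsatisfied.
  (3,6): 0/2 same-type → still unsatisfied.
  (4,4): 0/8 same-type → still unsatisfied.
  (4,6): 0/4 same-type → still unsatisfied.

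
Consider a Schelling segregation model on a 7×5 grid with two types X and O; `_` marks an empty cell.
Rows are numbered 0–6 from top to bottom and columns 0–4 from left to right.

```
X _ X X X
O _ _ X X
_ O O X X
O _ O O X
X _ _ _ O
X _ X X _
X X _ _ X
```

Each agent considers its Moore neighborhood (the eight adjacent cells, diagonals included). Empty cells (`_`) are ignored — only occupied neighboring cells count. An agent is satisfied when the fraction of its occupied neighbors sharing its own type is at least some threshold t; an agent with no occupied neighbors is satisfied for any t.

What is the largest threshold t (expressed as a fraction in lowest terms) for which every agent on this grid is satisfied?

Row 0: (0,0)X 0/1 · (0,2)X 2/2 · (0,3)X 4/4 · (0,4)X 3/3
Row 1: (1,0)O 1/2 · (1,3)X 6/7 · (1,4)X 5/5
Row 2: (2,1)O 4/4 · (2,2)O 3/5 · (2,3)X 4/7 · (2,4)X 4/5
Row 3: (3,0)O 1/2 · (3,2)O 3/4 · (3,3)O 3/6 · (3,4)X 2/4
Row 4: (4,0)X 1/2 · (4,4)O 1/3
Row 5: (5,0)X 3/3 · (5,2)X 2/2 · (5,3)X 2/3
Row 6: (6,0)X 2/2 · (6,1)X 3/3 · (6,4)X 1/1
The smallest same-type fraction is 0/1 at (0,0), which reduces to 0/1. Any threshold above that leaves this agent unsatisfied.

0/1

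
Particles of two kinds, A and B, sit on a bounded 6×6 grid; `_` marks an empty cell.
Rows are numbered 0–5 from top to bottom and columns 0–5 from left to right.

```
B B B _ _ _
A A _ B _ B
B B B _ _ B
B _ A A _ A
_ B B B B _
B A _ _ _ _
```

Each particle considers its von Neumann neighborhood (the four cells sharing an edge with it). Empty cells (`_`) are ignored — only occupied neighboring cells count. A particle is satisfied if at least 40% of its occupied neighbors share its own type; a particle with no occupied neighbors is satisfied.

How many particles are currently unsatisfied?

Row 0: (0,0)B 1/2 ✓ · (0,1)B 2/3 ✓ · (0,2)B 1/1 ✓
Row 1: (1,0)A 1/3 ✗ · (1,1)A 1/3 ✗ · (1,3)B 0/0 ✓ · (1,5)B 1/1 ✓
Row 2: (2,0)B 2/3 ✓ · (2,1)B 2/3 ✓ · (2,2)B 1/2 ✓ · (2,5)B 1/2 ✓
Row 3: (3,0)B 1/1 ✓ · (3,2)A 1/3 ✗ · (3,3)A 1/2 ✓ · (3,5)A 0/1 ✗
Row 4: (4,1)B 1/2 ✓ · (4,2)B 2/3 ✓ · (4,3)B 2/3 ✓ · (4,4)B 1/1 ✓
Row 5: (5,0)B 0/1 ✗ · (5,1)A 0/2 ✗
Unsatisfied: (1,0), (1,1), (3,2), (3,5), (5,0), (5,1) — 6 in total.

6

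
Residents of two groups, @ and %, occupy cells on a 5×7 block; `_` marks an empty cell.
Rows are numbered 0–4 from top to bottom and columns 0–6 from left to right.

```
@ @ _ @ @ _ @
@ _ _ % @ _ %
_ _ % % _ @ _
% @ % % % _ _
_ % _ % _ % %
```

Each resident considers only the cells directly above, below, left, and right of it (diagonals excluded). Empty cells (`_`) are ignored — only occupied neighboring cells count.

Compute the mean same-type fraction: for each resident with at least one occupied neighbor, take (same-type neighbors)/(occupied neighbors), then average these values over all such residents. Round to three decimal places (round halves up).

0.650

(0,0)@ 2/2
(0,1)@ 1/1
(0,3)@ 1/2
(0,4)@ 2/2
(0,6)@ 0/1
(1,0)@ 1/1
(1,3)% 1/3
(1,4)@ 1/2
(1,6)% 0/1
(2,2)% 2/2
(2,3)% 3/3
(2,5)@ — no occupied neighbors
(3,0)% 0/1
(3,1)@ 0/3
(3,2)% 2/3
(3,3)% 4/4
(3,4)% 1/1
(4,1)% 0/1
(4,3)% 1/1
(4,5)% 1/1
(4,6)% 1/1
Sum over 20 residents: 2/2 + 1/1 + 1/2 + 2/2 + 0/1 + 1/1 + 1/3 + 1/2 + 0/1 + 2/2 + 3/3 + 0/1 + 0/3 + 2/3 + 4/4 + 1/1 + 0/1 + 1/1 + 1/1 + 1/1 = 13; mean = 13 ÷ 20 = 13/20 = 0.65 → 0.650.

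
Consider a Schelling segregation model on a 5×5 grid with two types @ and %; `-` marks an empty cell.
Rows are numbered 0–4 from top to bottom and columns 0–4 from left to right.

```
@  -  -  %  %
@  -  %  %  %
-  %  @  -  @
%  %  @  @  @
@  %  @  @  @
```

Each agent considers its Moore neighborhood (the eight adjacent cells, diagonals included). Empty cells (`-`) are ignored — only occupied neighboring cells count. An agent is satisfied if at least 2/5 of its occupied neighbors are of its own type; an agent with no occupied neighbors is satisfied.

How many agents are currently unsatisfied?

(0,0)@ 1/1 ok
(0,3)% 4/4 ok
(0,4)% 3/3 ok
(1,0)@ 1/2 ok
(1,2)% 3/4 ok
(1,3)% 4/6 ok
(1,4)% 3/4 ok
(2,1)% 3/6 ok
(2,2)@ 2/6 unhappy
(2,4)@ 2/4 ok
(3,0)% 3/4 ok
(3,1)% 3/7 ok
(3,2)@ 4/7 ok
(3,3)@ 7/7 ok
(3,4)@ 4/4 ok
(4,0)@ 0/3 unhappy
(4,1)% 2/5 ok
(4,2)@ 3/5 ok
(4,3)@ 5/5 ok
(4,4)@ 3/3 ok
Unsatisfied: (2,2), (4,0) — 2 in total.

2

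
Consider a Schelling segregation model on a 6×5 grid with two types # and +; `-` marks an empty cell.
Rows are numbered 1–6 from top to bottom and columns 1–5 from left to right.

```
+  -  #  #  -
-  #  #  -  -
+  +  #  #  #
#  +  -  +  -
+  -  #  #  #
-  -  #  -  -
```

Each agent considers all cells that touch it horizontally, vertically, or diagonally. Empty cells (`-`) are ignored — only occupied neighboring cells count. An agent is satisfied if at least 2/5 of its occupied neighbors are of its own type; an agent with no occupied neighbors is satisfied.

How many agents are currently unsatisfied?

Row 1: (1,1)+ 0/1 not · (1,3)# 3/3 satisfied · (1,4)# 2/2 satisfied
Row 2: (2,2)# 3/6 satisfied · (2,3)# 5/6 satisfied
Row 3: (3,1)+ 2/4 satisfied · (3,2)+ 2/6 not · (3,3)# 3/6 satisfied · (3,4)# 3/4 satisfied · (3,5)# 1/2 satisfied
Row 4: (4,1)# 0/4 not · (4,2)+ 3/6 satisfied · (4,4)+ 0/6 not
Row 5: (5,1)+ 1/2 satisfied · (5,3)# 2/4 satisfied · (5,4)# 3/4 satisfied · (5,5)# 1/2 satisfied
Row 6: (6,3)# 2/2 satisfied
Unsatisfied: (1,1), (3,2), (4,1), (4,4) — 4 in total.

4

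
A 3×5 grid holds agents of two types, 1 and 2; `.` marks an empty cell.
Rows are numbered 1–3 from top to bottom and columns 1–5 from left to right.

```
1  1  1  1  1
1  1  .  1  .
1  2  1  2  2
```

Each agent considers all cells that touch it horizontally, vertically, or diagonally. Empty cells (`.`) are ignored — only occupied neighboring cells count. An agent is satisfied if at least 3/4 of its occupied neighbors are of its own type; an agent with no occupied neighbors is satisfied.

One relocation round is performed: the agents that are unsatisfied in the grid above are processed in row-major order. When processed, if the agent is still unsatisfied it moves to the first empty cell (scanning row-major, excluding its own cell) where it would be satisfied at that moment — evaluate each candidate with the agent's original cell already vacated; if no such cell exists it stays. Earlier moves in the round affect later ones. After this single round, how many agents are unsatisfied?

Initially unsatisfied (in order): (2,4), (3,1), (3,2), (3,3), (3,4), (3,5).
  (2,4): no empty cell satisfies it; stays.
  (3,1) → (2,3).
  (3,2): no empty cell satisfies it; stays.
  (3,3): no empty cell satisfies it; stays.
  (3,4): no empty cell satisfies it; stays.
  (3,5): no empty cell satisfies it; stays.
Resulting grid:
1 1 1 1 1
1 1 1 1 .
. 2 1 2 2
Unsatisfied now: (2,4), (3,2), (3,3), (3,4), (3,5).

5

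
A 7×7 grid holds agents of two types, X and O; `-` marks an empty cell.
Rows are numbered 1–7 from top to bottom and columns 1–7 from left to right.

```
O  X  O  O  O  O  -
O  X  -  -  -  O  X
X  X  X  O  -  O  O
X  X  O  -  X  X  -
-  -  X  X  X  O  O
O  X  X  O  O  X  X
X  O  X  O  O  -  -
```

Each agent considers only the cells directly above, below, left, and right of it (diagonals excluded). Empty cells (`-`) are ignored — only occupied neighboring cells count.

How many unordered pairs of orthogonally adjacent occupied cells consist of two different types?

25

Scan each occupied cell's neighbors to the right and below so each pair is counted once.
Row 1: O(1,1)–X(1,2)≠ O(1,1)–O(2,1)= X(1,2)–O(1,3)≠ X(1,2)–X(2,2)= O(1,3)–O(1,4)= O(1,4)–O(1,5)= O(1,5)–O(1,6)= O(1,6)–O(2,6)=  → 2/8 unlike.
Row 2: O(2,1)–X(2,2)≠ O(2,1)–X(3,1)≠ X(2,2)–X(3,2)= O(2,6)–X(2,7)≠ O(2,6)–O(3,6)= X(2,7)–O(3,7)≠  → 4/6 unlike.
Row 3: X(3,1)–X(3,2)= X(3,1)–X(4,1)= X(3,2)–X(3,3)= X(3,2)–X(4,2)= X(3,3)–O(3,4)≠ X(3,3)–O(4,3)≠ O(3,6)–O(3,7)= O(3,6)–X(4,6)≠  → 3/8 unlike.
Row 4: X(4,1)–X(4,2)= X(4,2)–O(4,3)≠ O(4,3)–X(5,3)≠ X(4,5)–X(4,6)= X(4,5)–X(5,5)= X(4,6)–O(5,6)≠  → 3/6 unlike.
Row 5: X(5,3)–X(5,4)= X(5,3)–X(6,3)= X(5,4)–X(5,5)= X(5,4)–O(6,4)≠ X(5,5)–O(5,6)≠ X(5,5)–O(6,5)≠ O(5,6)–O(5,7)= O(5,6)–X(6,6)≠ O(5,7)–X(6,7)≠  → 5/9 unlike.
Row 6: O(6,1)–X(6,2)≠ O(6,1)–X(7,1)≠ X(6,2)–X(6,3)= X(6,2)–O(7,2)≠ X(6,3)–O(6,4)≠ X(6,3)–X(7,3)= O(6,4)–O(6,5)= O(6,4)–O(7,4)= O(6,5)–X(6,6)≠ O(6,5)–O(7,5)= X(6,6)–X(6,7)=  → 5/11 unlike.
Row 7: X(7,1)–O(7,2)≠ O(7,2)–X(7,3)≠ X(7,3)–O(7,4)≠ O(7,4)–O(7,5)=  → 3/4 unlike.
Total adjacent occupied pairs: 52; unlike-type pairs: 25.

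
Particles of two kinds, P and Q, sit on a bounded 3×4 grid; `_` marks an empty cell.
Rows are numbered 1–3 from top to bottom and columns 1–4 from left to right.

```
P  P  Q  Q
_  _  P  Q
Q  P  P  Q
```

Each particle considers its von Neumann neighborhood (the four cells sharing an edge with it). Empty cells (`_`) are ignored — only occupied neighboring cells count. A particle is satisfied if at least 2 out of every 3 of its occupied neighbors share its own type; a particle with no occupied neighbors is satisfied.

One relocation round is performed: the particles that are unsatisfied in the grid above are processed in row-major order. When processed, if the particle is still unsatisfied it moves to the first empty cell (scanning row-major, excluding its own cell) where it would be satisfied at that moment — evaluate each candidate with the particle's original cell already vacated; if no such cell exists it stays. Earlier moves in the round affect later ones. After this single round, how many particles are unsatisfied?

4

Initially unsatisfied (in order): (1,2), (1,3), (2,3), (3,1), (3,2), (3,4).
  (1,2) → (2,2).
  (1,3): no empty cell satisfies it; stays.
  (2,3) → (1,2).
  (3,1): no empty cell satisfies it; stays.
  (3,2): now satisfied by earlier moves; stays.
  (3,4): no empty cell satisfies it; stays.
Resulting grid:
P P Q Q
_ P _ Q
Q P P Q
Unsatisfied now: (1,3), (3,1), (3,3), (3,4).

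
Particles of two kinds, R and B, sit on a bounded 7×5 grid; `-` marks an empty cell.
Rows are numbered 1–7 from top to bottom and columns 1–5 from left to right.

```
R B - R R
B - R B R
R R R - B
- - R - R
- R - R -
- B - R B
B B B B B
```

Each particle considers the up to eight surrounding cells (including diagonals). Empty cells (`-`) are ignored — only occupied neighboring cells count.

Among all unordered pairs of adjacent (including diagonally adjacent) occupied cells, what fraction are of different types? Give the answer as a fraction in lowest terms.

18/43

Scan each occupied cell's neighbors to the right and below (and the two forward diagonals) so each pair is counted once.
Row 1: R(1,1)–B(1,2)≠ R(1,1)–B(2,1)≠ B(1,2)–R(2,3)≠ B(1,2)–B(2,1)= R(1,4)–R(1,5)= R(1,4)–B(2,4)≠ R(1,4)–R(2,5)= R(1,4)–R(2,3)= R(1,5)–R(2,5)= R(1,5)–B(2,4)≠  → 5/10 unlike.
Row 2: B(2,1)–R(3,1)≠ B(2,1)–R(3,2)≠ R(2,3)–B(2,4)≠ R(2,3)–R(3,3)= R(2,3)–R(3,2)= B(2,4)–R(2,5)≠ B(2,4)–B(3,5)= B(2,4)–R(3,3)≠ R(2,5)–B(3,5)≠  → 6/9 unlike.
Row 3: R(3,1)–R(3,2)= R(3,2)–R(3,3)= R(3,2)–R(4,3)= R(3,3)–R(4,3)= B(3,5)–R(4,5)≠  → 1/5 unlike.
Row 4: R(4,3)–R(5,4)= R(4,3)–R(5,2)= R(4,5)–R(5,4)=  → 0/3 unlike.
Row 5: R(5,2)–B(6,2)≠ R(5,4)–R(6,4)= R(5,4)–B(6,5)≠  → 2/3 unlike.
Row 6: B(6,2)–B(7,2)= B(6,2)–B(7,3)= B(6,2)–B(7,1)= R(6,4)–B(6,5)≠ R(6,4)–B(7,4)≠ R(6,4)–B(7,5)≠ R(6,4)–B(7,3)≠ B(6,5)–B(7,5)= B(6,5)–B(7,4)=  → 4/9 unlike.
Row 7: B(7,1)–B(7,2)= B(7,2)–B(7,3)= B(7,3)–B(7,4)= B(7,4)–B(7,5)=  → 0/4 unlike.
Total adjacent occupied pairs: 43; unlike-type pairs: 18.
18/43 is already in lowest terms.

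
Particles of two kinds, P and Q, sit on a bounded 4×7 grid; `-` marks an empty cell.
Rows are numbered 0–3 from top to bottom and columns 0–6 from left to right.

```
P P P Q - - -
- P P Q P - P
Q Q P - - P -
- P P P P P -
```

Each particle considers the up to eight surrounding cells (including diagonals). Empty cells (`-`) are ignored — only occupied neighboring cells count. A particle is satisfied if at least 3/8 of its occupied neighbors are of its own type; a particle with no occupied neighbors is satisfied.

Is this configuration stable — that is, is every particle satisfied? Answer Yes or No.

No

Row 0: (0,0)P 2/2 ok · (0,1)P 4/4 ok · (0,2)P 3/5 ok · (0,3)Q 1/4 unhappy
Row 1: (1,1)P 5/7 ok · (1,2)P 4/7 ok · (1,3)Q 1/5 unhappy · (1,4)P 1/3 unhappy · (1,6)P 1/1 ok
Row 2: (2,0)Q 1/3 unhappy · (2,1)Q 1/6 unhappy · (2,2)P 5/7 ok · (2,5)P 4/4 ok
Row 3: (3,1)P 2/4 ok · (3,2)P 3/4 ok · (3,3)P 3/3 ok · (3,4)P 3/3 ok · (3,5)P 2/2 ok
For instance (0,3) has only 1/4 same-type neighbors, below 3/8.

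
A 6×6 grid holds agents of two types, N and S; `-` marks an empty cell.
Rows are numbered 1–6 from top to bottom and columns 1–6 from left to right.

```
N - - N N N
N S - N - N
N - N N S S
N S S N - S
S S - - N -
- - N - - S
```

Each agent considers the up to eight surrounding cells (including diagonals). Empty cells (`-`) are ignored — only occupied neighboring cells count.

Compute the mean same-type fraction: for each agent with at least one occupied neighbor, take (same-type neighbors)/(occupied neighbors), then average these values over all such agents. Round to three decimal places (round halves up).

0.525

(1,1)N 1/2
(1,4)N 2/2
(1,5)N 4/4
(1,6)N 2/2
(2,1)N 2/3
(2,2)S 0/4
(2,4)N 4/5
(2,6)N 2/4
(3,1)N 2/4
(3,3)N 3/6
(3,4)N 3/5
(3,5)S 2/6
(3,6)S 2/3
(4,1)N 1/4
(4,2)S 3/6
(4,3)S 2/5
(4,4)N 3/5
(4,6)S 2/3
(5,1)S 2/3
(5,2)S 3/5
(5,5)N 1/3
(6,3)N 0/1
(6,6)S 0/1
Sum over 23 agents: 1/2 + 2/2 + 4/4 + 2/2 + 2/3 + 0/4 + 4/5 + 2/4 + 2/4 + 3/6 + 3/5 + 2/6 + 2/3 + 1/4 + 3/6 + 2/5 + 3/5 + 2/3 + 2/3 + 3/5 + 1/3 + 0/1 + 0/1 = 145/12; mean = 145/12 ÷ 23 = 145/276 = 0.525362… → 0.525.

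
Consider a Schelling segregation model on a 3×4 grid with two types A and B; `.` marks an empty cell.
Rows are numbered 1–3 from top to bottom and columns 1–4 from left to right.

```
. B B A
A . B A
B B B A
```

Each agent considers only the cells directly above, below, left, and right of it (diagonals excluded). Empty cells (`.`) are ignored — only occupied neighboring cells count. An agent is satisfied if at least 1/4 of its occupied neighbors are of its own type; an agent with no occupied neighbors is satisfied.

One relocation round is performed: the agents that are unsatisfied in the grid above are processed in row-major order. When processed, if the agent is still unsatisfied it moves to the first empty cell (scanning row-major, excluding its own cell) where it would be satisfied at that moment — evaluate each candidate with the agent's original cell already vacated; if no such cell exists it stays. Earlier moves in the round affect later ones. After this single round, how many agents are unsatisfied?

Initially unsatisfied (in order): (2,1).
  (2,1): no empty cell satisfies it; stays.
Resulting grid:
. B B A
A . B A
B B B A
Unsatisfied now: (2,1).

1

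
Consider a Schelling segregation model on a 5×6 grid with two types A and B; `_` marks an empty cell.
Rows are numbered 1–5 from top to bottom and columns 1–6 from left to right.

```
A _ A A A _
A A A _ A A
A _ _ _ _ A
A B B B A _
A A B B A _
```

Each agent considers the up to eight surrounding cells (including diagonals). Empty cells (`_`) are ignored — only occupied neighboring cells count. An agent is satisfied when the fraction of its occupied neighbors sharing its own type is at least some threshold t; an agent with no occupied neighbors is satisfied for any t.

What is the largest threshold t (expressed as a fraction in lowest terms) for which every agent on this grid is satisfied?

1/3

Row 1: (1,1)A 2/2 · (1,3)A 3/3 · (1,4)A 4/4 · (1,5)A 3/3
Row 2: (2,1)A 3/3 · (2,2)A 5/5 · (2,3)A 3/3 · (2,5)A 4/4 · (2,6)A 3/3
Row 3: (3,1)A 3/4 · (3,6)A 3/3
Row 4: (4,1)A 3/4 · (4,2)B 2/6 · (4,3)B 4/5 · (4,4)B 3/5 · (4,5)A 2/4
Row 5: (5,1)A 2/3 · (5,2)A 2/5 · (5,3)B 4/5 · (5,4)B 3/5 · (5,5)A 1/3
The smallest same-type fraction is 2/6 at (4,2), which reduces to 1/3. Any threshold above that leaves this agent unsatisfied.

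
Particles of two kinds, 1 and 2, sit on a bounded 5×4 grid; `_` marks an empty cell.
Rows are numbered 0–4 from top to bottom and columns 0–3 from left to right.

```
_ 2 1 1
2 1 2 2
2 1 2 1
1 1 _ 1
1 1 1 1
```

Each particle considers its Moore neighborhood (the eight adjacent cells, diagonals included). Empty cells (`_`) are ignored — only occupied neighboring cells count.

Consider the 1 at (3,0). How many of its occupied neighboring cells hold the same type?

4

Occupied neighbors of (3,0): (2,0)=2, (2,1)=1, (3,1)=1, (4,0)=1, (4,1)=1.
Same type (1): 4 of 5.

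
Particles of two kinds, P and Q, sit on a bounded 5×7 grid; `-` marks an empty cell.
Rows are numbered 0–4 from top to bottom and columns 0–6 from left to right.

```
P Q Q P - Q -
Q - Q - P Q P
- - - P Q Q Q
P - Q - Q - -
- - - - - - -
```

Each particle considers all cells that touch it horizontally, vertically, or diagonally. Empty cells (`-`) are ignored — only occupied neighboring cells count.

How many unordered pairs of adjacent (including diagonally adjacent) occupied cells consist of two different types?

16

Scan each occupied cell's neighbors to the right and below (and the two forward diagonals) so each pair is counted once.
From row 0: 6 unlike of 12 pairs (running 6/12).
From row 1: 7 unlike of 11 pairs (running 13/23).
From row 2: 3 unlike of 7 pairs (running 16/30).
Total adjacent occupied pairs: 30; unlike-type pairs: 16.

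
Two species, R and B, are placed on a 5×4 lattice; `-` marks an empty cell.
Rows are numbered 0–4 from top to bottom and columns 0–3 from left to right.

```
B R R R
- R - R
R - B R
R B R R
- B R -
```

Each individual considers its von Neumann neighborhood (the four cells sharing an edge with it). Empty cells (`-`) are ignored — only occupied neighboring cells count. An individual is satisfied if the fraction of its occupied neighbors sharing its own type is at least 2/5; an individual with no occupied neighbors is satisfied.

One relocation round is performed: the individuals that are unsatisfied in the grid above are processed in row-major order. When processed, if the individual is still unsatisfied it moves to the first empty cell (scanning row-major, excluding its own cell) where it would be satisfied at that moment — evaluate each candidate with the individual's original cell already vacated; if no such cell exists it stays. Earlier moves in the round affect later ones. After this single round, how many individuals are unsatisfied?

Initially unsatisfied (in order): (0,0), (2,2), (3,1).
  (0,0) → (2,1).
  (2,2) → (4,0).
  (3,1): now satisfied by earlier moves; stays.
Resulting grid:
- R R R
- R - R
R B - R
R B R R
B B R -
Unsatisfied now: (2,1), (3,0).

2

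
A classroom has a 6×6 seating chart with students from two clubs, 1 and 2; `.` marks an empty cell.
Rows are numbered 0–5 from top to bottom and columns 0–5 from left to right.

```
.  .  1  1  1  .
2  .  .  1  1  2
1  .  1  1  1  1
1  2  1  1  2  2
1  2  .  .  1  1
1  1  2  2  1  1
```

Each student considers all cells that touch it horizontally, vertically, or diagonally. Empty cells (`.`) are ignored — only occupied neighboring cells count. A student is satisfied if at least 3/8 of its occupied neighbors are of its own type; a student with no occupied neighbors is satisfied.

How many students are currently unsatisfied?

Row 0: (0,2)1 2/2 ok · (0,3)1 4/4 ok · (0,4)1 3/4 ok
Row 1: (1,0)2 0/1 unhappy · (1,3)1 7/7 ok · (1,4)1 6/7 ok · (1,5)2 0/4 unhappy
Row 2: (2,0)1 1/3 unhappy · (2,2)1 4/5 ok · (2,3)1 6/7 ok · (2,4)1 5/8 ok · (2,5)1 2/5 ok
Row 3: (3,0)1 2/4 ok · (3,1)2 1/6 unhappy · (3,2)1 3/5 ok · (3,3)1 5/6 ok · (3,4)2 1/7 unhappy · (3,5)2 1/5 unhappy
Row 4: (4,0)1 3/5 ok · (4,1)2 2/7 unhappy · (4,4)1 4/7 ok · (4,5)1 3/5 ok
Row 5: (5,0)1 2/3 ok · (5,1)1 2/4 ok · (5,2)2 2/3 ok · (5,3)2 1/3 unhappy · (5,4)1 3/4 ok · (5,5)1 3/3 ok
Unsatisfied: (1,0), (1,5), (2,0), (3,1), (3,4), (3,5), (4,1), (5,3) — 8 in total.

8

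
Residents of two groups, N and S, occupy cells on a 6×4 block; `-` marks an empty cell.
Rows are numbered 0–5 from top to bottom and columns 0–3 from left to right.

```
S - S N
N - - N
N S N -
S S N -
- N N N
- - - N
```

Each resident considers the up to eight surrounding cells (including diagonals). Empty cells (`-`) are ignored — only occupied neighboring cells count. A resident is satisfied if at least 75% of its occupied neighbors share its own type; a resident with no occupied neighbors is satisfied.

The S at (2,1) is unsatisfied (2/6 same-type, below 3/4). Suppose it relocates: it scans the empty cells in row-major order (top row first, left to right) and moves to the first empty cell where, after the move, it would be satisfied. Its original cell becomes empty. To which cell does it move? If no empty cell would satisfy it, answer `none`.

none

Vacating (2,1). Empty cells in order:
  (0,1): 2/3 same-type → still unsatisfied.
  (1,1): 2/5 same-type → still unsatisfied.
  (1,2): 1/4 same-type → still unsatisfied.
  (2,3): 0/3 same-type → still unsatisfied.
  (3,3): 0/4 same-type → still unsatisfied.
  (4,0): 2/3 same-type → still unsatisfied.
  (5,0): 0/1 same-type → still unsatisfied.
  (5,1): 0/2 same-type → still unsatisfied.
  (5,2): 0/4 same-type → still unsatisfied.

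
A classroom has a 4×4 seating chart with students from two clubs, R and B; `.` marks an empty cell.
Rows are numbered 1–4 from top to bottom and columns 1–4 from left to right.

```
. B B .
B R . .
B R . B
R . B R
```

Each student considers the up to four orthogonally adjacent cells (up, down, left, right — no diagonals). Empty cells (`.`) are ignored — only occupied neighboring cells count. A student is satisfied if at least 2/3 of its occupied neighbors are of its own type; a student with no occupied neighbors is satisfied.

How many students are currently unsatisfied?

9

(1,2)B 1/2 not
(1,3)B 1/1 satisfied
(2,1)B 1/2 not
(2,2)R 1/3 not
(3,1)B 1/3 not
(3,2)R 1/2 not
(3,4)B 0/1 not
(4,1)R 0/1 not
(4,3)B 0/1 not
(4,4)R 0/2 not
Unsatisfied: (1,2), (2,1), (2,2), (3,1), (3,2), (3,4), (4,1), (4,3), (4,4) — 9 in total.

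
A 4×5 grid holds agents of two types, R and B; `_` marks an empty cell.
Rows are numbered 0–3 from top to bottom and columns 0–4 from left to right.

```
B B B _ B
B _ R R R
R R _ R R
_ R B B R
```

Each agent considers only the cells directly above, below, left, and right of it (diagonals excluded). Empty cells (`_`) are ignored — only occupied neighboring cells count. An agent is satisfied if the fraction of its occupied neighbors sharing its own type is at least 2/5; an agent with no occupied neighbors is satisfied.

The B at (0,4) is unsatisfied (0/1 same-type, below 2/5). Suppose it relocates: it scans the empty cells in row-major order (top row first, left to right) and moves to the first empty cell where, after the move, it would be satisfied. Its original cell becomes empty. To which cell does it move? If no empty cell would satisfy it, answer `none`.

(0,3)

Vacating (0,4). Empty cells in order:
  (0,3): 1/2 same-type → satisfied — stop here.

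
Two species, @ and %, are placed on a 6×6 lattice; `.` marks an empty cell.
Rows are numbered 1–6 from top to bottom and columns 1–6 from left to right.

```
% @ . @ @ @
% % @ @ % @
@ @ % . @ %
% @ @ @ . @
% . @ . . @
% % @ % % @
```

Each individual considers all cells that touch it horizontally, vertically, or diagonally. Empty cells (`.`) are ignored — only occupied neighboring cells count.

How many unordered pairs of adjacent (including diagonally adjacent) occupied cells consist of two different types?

Scan each occupied cell's neighbors to the right and below (and the two forward diagonals) so each pair is counted once.
Row 1: %(1,1)–@(1,2)≠ %(1,1)–%(2,1)= %(1,1)–%(2,2)= @(1,2)–%(2,2)≠ @(1,2)–@(2,3)= @(1,2)–%(2,1)≠ @(1,4)–@(1,5)= @(1,4)–@(2,4)= @(1,4)–%(2,5)≠ @(1,4)–@(2,3)= @(1,5)–@(1,6)= @(1,5)–%(2,5)≠ @(1,5)–@(2,6)= @(1,5)–@(2,4)= @(1,6)–@(2,6)= @(1,6)–%(2,5)≠  → 6/16 unlike.
Row 2: %(2,1)–%(2,2)= %(2,1)–@(3,1)≠ %(2,1)–@(3,2)≠ %(2,2)–@(2,3)≠ %(2,2)–@(3,2)≠ %(2,2)–%(3,3)= %(2,2)–@(3,1)≠ @(2,3)–@(2,4)= @(2,3)–%(3,3)≠ @(2,3)–@(3,2)= @(2,4)–%(2,5)≠ @(2,4)–@(3,5)= @(2,4)–%(3,3)≠ %(2,5)–@(2,6)≠ %(2,5)–@(3,5)≠ %(2,5)–%(3,6)= @(2,6)–%(3,6)≠ @(2,6)–@(3,5)=  → 11/18 unlike.
Row 3: @(3,1)–@(3,2)= @(3,1)–%(4,1)≠ @(3,1)–@(4,2)= @(3,2)–%(3,3)≠ @(3,2)–@(4,2)= @(3,2)–@(4,3)= @(3,2)–%(4,1)≠ %(3,3)–@(4,3)≠ %(3,3)–@(4,4)≠ %(3,3)–@(4,2)≠ @(3,5)–%(3,6)≠ @(3,5)–@(4,6)= @(3,5)–@(4,4)= %(3,6)–@(4,6)≠  → 8/14 unlike.
Row 4: %(4,1)–@(4,2)≠ %(4,1)–%(5,1)= @(4,2)–@(4,3)= @(4,2)–@(5,3)= @(4,2)–%(5,1)≠ @(4,3)–@(4,4)= @(4,3)–@(5,3)= @(4,4)–@(5,3)= @(4,6)–@(5,6)=  → 2/9 unlike.
Row 5: %(5,1)–%(6,1)= %(5,1)–%(6,2)= @(5,3)–@(6,3)= @(5,3)–%(6,4)≠ @(5,3)–%(6,2)≠ @(5,6)–@(6,6)= @(5,6)–%(6,5)≠  → 3/7 unlike.
Row 6: %(6,1)–%(6,2)= %(6,2)–@(6,3)≠ @(6,3)–%(6,4)≠ %(6,4)–%(6,5)= %(6,5)–@(6,6)≠  → 3/5 unlike.
Total adjacent occupied pairs: 69; unlike-type pairs: 33.

33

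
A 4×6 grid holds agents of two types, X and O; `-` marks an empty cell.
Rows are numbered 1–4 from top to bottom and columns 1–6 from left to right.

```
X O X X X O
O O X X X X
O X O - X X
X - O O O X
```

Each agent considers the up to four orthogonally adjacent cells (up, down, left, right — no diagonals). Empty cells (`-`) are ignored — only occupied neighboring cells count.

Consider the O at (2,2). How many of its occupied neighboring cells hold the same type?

2

Occupied neighbors of (2,2): (1,2)=O, (3,2)=X, (2,1)=O, (2,3)=X.
Same type (O): 2 of 4.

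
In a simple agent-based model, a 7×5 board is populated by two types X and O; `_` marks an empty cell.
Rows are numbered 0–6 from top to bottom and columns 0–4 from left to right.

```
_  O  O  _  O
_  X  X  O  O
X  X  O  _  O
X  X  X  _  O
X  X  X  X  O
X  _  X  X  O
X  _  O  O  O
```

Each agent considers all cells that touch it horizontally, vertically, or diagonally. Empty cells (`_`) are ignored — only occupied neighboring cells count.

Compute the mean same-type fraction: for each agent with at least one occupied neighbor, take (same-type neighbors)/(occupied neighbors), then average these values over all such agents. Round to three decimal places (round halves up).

Row 0: (0,1)O 1/3 · (0,2)O 2/4 · (0,4)O 2/2
Row 1: (1,1)X 3/6 · (1,2)X 2/6 · (1,3)O 5/6 · (1,4)O 3/3
Row 2: (2,0)X 4/4 · (2,1)X 6/7 · (2,2)O 1/6 · (2,4)O 3/3
Row 3: (3,0)X 5/5 · (3,1)X 7/8 · (3,2)X 5/6 · (3,4)O 2/3
Row 4: (4,0)X 4/4 · (4,1)X 7/7 · (4,2)X 6/6 · (4,3)X 4/7 · (4,4)O 2/4
Row 5: (5,0)X 3/3 · (5,2)X 4/6 · (5,3)X 3/8 · (5,4)O 3/5
Row 6: (6,0)X 1/1 · (6,2)O 1/3 · (6,3)O 3/5 · (6,4)O 2/3
Sum over 28 agents: 1/3 + 2/4 + 2/2 + 3/6 + 2/6 + 5/6 + 3/3 + 4/4 + 6/7 + 1/6 + 3/3 + 5/5 + 7/8 + 5/6 + 2/3 + 4/4 + 7/7 + 6/6 + 4/7 + 2/4 + 3/3 + 4/6 + 3/8 + 3/5 + 1/1 + 1/3 + 3/5 + 2/3 = 8489/420; mean = 8489/420 ÷ 28 = 8489/11760 = 0.721853… → 0.722.

0.722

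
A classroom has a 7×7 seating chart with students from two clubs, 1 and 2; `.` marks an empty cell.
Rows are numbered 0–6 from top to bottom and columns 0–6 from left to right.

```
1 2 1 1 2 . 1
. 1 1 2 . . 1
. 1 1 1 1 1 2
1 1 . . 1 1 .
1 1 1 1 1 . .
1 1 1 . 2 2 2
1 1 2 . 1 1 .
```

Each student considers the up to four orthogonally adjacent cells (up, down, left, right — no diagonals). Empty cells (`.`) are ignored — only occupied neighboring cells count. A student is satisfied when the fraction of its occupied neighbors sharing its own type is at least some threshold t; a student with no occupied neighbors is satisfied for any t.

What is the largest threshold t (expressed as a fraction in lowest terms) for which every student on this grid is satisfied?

Row 0: (0,0)1 0/1 · (0,1)2 0/3 · (0,2)1 2/3 · (0,3)1 1/3 · (0,4)2 0/1 · (0,6)1 1/1
Row 1: (1,1)1 2/3 · (1,2)1 3/4 · (1,3)2 0/3 · (1,6)1 1/2
Row 2: (2,1)1 3/3 · (2,2)1 3/3 · (2,3)1 2/3 · (2,4)1 3/3 · (2,5)1 2/3 · (2,6)2 0/2
Row 3: (3,0)1 2/2 · (3,1)1 3/3 · (3,4)1 3/3 · (3,5)1 2/2
Row 4: (4,0)1 3/3 · (4,1)1 4/4 · (4,2)1 3/3 · (4,3)1 2/2 · (4,4)1 2/3
Row 5: (5,0)1 3/3 · (5,1)1 4/4 · (5,2)1 2/3 · (5,4)2 1/3 · (5,5)2 2/3 · (5,6)2 1/1
Row 6: (6,0)1 2/2 · (6,1)1 2/3 · (6,2)2 0/2 · (6,4)1 1/2 · (6,5)1 1/2
The smallest same-type fraction is 0/1 at (0,0), which reduces to 0/1. Any threshold above that leaves this student unsatisfied.

0/1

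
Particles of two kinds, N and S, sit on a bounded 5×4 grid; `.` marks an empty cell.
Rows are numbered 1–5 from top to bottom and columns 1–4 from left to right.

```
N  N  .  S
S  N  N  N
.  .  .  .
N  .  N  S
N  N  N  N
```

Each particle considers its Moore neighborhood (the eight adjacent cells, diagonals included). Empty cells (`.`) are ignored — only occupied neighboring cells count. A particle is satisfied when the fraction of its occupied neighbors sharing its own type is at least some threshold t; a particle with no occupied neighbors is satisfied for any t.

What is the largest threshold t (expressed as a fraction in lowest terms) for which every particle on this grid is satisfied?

Row 1: (1,1)N 2/3 · (1,2)N 3/4 · (1,4)S 0/2
Row 2: (2,1)S 0/3 · (2,2)N 3/4 · (2,3)N 3/4 · (2,4)N 1/2
Row 4: (4,1)N 2/2 · (4,3)N 3/4 · (4,4)S 0/3
Row 5: (5,1)N 2/2 · (5,2)N 4/4 · (5,3)N 3/4 · (5,4)N 2/3
The smallest same-type fraction is 0/2 at (1,4), which reduces to 0/1. Any threshold above that leaves this particle unsatisfied.

0/1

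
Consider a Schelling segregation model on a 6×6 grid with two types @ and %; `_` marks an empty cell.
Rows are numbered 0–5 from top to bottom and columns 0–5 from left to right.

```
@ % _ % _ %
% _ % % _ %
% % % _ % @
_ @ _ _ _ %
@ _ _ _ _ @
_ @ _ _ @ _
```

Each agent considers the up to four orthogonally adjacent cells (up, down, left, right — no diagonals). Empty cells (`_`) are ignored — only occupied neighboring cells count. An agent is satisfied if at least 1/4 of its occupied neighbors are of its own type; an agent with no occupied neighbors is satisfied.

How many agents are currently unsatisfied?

Row 0: (0,0)@ 0/2 ✗ · (0,1)% 0/1 ✗ · (0,3)% 1/1 ✓ · (0,5)% 1/1 ✓
Row 1: (1,0)% 1/2 ✓ · (1,2)% 2/2 ✓ · (1,3)% 2/2 ✓ · (1,5)% 1/2 ✓
Row 2: (2,0)% 2/2 ✓ · (2,1)% 2/3 ✓ · (2,2)% 2/2 ✓ · (2,4)% 0/1 ✗ · (2,5)@ 0/3 ✗
Row 3: (3,1)@ 0/1 ✗ · (3,5)% 0/2 ✗
Row 4: (4,0)@ 0/0 ✓ · (4,5)@ 0/1 ✗
Row 5: (5,1)@ 0/0 ✓ · (5,4)@ 0/0 ✓
Unsatisfied: (0,0), (0,1), (2,4), (2,5), (3,1), (3,5), (4,5) — 7 in total.

7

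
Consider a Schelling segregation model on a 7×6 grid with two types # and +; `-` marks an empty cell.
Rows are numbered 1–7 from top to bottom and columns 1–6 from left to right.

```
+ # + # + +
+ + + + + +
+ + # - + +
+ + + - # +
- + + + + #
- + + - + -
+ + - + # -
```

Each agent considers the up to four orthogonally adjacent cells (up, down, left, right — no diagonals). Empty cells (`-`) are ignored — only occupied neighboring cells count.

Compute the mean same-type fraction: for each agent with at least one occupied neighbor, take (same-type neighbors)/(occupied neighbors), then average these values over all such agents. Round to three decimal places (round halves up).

Row 1: (1,1)+ 1/2 · (1,2)# 0/3 · (1,3)+ 1/3 · (1,4)# 0/3 · (1,5)+ 2/3 · (1,6)+ 2/2
Row 2: (2,1)+ 3/3 · (2,2)+ 3/4 · (2,3)+ 3/4 · (2,4)+ 2/3 · (2,5)+ 4/4 · (2,6)+ 3/3
Row 3: (3,1)+ 3/3 · (3,2)+ 3/4 · (3,3)# 0/3 · (3,5)+ 2/3 · (3,6)+ 3/3
Row 4: (4,1)+ 2/2 · (4,2)+ 4/4 · (4,3)+ 2/3 · (4,5)# 0/3 · (4,6)+ 1/3
Row 5: (5,2)+ 3/3 · (5,3)+ 4/4 · (5,4)+ 2/2 · (5,5)+ 2/4 · (5,6)# 0/2
Row 6: (6,2)+ 3/3 · (6,3)+ 2/2 · (6,5)+ 1/2
Row 7: (7,1)+ 1/1 · (7,2)+ 2/2 · (7,4)+ 0/1 · (7,5)# 0/2
Sum over 34 agents: 1/2 + 0/3 + 1/3 + 0/3 + 2/3 + 2/2 + 3/3 + 3/4 + 3/4 + 2/3 + 4/4 + 3/3 + 3/3 + 3/4 + 0/3 + 2/3 + 3/3 + 2/2 + 4/4 + 2/3 + 0/3 + 1/3 + 3/3 + 4/4 + 2/2 + 2/4 + 0/2 + 3/3 + 2/2 + 1/2 + 1/1 + 2/2 + 0/1 + 0/2 = 265/12; mean = 265/12 ÷ 34 = 265/408 = 0.649509… → 0.650.

0.650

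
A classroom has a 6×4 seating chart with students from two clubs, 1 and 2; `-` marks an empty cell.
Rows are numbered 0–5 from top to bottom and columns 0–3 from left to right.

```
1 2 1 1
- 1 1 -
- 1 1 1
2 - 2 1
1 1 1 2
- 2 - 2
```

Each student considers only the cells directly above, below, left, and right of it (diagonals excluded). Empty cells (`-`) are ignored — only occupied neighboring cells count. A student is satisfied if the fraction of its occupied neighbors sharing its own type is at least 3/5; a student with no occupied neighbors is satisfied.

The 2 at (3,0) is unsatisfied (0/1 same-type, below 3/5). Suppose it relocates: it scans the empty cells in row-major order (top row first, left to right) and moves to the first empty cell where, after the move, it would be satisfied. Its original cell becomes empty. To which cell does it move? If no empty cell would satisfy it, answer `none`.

Vacating (3,0). Empty cells in order:
  (1,0): 0/2 same-type → still unsatisfied.
  (1,3): 0/3 same-type → still unsatisfied.
  (2,0): 0/1 same-type → still unsatisfied.
  (3,1): 1/3 same-type → still unsatisfied.
  (5,0): 1/2 same-type → still unsatisfied.
  (5,2): 2/3 same-type → satisfied — stop here.

(5,2)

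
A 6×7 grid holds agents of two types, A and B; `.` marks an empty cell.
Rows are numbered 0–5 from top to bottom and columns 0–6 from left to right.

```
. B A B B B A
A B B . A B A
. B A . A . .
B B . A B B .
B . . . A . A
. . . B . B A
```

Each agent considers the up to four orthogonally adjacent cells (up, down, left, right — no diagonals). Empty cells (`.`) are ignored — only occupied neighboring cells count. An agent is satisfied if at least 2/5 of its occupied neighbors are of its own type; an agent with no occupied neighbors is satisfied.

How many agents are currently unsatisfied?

10

Row 0: (0,1)B 1/2 satisfied · (0,2)A 0/3 not · (0,3)B 1/2 satisfied · (0,4)B 2/3 satisfied · (0,5)B 2/3 satisfied · (0,6)A 1/2 satisfied
Row 1: (1,0)A 0/1 not · (1,1)B 3/4 satisfied · (1,2)B 1/3 not · (1,4)A 1/3 not · (1,5)B 1/3 not · (1,6)A 1/2 satisfied
Row 2: (2,1)B 2/3 satisfied · (2,2)A 0/2 not · (2,4)A 1/2 satisfied
Row 3: (3,0)B 2/2 satisfied · (3,1)B 2/2 satisfied · (3,3)A 0/1 not · (3,4)B 1/4 not · (3,5)B 1/1 satisfied
Row 4: (4,0)B 1/1 satisfied · (4,4)A 0/1 not · (4,6)A 1/1 satisfied
Row 5: (5,3)B 0/0 satisfied · (5,5)B 0/1 not · (5,6)A 1/2 satisfied
Unsatisfied: (0,2), (1,0), (1,2), (1,4), (1,5), (2,2), (3,3), (3,4), (4,4), (5,5) — 10 in total.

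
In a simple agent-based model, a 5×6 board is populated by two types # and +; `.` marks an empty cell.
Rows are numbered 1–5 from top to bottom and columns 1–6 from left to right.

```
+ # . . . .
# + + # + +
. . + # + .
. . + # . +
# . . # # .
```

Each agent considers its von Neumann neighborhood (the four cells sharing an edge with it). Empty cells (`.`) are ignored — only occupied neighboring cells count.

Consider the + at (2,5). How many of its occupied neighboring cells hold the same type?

Occupied neighbors of (2,5): (3,5)=+, (2,4)=#, (2,6)=+.
Same type (+): 2 of 3.

2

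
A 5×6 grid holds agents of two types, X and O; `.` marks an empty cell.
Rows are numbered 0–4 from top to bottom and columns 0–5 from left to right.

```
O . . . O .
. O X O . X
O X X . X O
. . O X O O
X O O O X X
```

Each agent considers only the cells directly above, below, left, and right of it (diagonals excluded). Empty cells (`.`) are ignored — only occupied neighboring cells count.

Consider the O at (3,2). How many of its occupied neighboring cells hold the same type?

Occupied neighbors of (3,2): (2,2)=X, (4,2)=O, (3,3)=X.
Same type (O): 1 of 3.

1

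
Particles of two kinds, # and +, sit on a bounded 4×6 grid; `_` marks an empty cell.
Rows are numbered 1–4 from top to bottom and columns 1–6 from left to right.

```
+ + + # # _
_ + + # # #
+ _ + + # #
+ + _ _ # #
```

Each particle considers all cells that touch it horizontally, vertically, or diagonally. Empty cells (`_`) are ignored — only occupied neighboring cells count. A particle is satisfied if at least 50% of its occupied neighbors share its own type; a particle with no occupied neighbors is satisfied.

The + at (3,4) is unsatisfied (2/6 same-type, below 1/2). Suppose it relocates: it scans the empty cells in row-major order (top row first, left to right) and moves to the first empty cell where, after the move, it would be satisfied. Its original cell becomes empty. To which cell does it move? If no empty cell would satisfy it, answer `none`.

Vacating (3,4). Empty cells in order:
  (1,6): 0/3 same-type → still unsatisfied.
  (2,1): 4/4 same-type → satisfied — stop here.

(2,1)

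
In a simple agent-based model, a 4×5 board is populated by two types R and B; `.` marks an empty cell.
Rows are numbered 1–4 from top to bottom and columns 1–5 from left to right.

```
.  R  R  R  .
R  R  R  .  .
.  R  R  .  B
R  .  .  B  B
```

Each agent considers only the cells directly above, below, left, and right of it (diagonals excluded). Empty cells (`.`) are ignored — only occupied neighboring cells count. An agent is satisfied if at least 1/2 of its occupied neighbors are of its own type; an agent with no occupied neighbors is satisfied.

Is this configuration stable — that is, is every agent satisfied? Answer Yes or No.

(1,2)R 2/2 ✓
(1,3)R 3/3 ✓
(1,4)R 1/1 ✓
(2,1)R 1/1 ✓
(2,2)R 4/4 ✓
(2,3)R 3/3 ✓
(3,2)R 2/2 ✓
(3,3)R 2/2 ✓
(3,5)B 1/1 ✓
(4,1)R 0/0 ✓
(4,4)B 1/1 ✓
(4,5)B 2/2 ✓
All meet the threshold, so the configuration is stable.

Yes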